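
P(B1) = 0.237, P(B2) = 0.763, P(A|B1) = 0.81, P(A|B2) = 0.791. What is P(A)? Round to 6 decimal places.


P(A) = P(A|B1)*P(B1) + P(A|B2)*P(B2)
P(A|B1)*P(B1) = 0.81 * 0.237 = 0.19197
P(A|B2)*P(B2) = 0.791 * 0.763 = 0.603533
P(A) = 0.19197 + 0.603533 = 0.795503

0.795503


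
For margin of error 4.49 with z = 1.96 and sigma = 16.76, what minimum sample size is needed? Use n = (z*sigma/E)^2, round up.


z*sigma/E = 1.96 * 16.76 / 4.49 ≈ 7.316169
(z*sigma/E)^2 ≈ 53.526333
round up: n = 54

54


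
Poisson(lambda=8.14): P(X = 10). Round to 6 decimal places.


P = e^(-lam) * lam^k / k!
e^(-8.14) ≈ 0.0002916372
lam^k = 8.14^10 ≈ 1277156296.674661
k! = 10! = 3628800
P = 0.0002916372 * 1277156296.674661 / 3628800 ≈ 0.102642

0.102642


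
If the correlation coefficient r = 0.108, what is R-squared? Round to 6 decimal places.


R^2 = r^2 = (0.108)^2 = 0.011664

0.011664


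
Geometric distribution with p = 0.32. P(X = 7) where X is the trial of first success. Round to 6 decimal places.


P = (1-p)^(k-1) * p
(1-p)^(k-1) = 0.68^6 ≈ 0.09886748
P = 0.09886748 * 0.32 ≈ 0.03163759

0.031638


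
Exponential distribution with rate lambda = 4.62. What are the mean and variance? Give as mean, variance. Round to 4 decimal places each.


mean = 1/lam, var = 1/lam^2
mean = 1 / 4.62 = 50/231 ≈ 0.216450
lam^2 = 4.62^2 = 21.3444
var = 1 / 21.3444 ≈ 0.046851

0.2165, 0.0469


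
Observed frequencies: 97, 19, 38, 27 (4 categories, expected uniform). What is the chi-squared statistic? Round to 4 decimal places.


chi2 = sum((O-E)^2/E), E = total/4
total = 181, E = 181/4 = 45.25
(97 - 45.25)^2 / 45.25 = 2678.0625 / 45.25 = 42849/724 ≈ 59.183702
(19 - 45.25)^2 / 45.25 = 689.0625 / 45.25 = 11025/724 ≈ 15.227901
(38 - 45.25)^2 / 45.25 = 52.5625 / 45.25 = 841/724 ≈ 1.161602
(27 - 45.25)^2 / 45.25 = 333.0625 / 45.25 = 5329/724 ≈ 7.360497
chi2 = 15011/181 ≈ 82.933702

82.9337


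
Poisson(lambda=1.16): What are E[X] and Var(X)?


E[X] = Var(X) = lambda = 1.16

1.16, 1.16


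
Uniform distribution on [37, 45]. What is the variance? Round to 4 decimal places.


Var = (b-a)^2 / 12
(b-a)^2 = (45 - 37)^2 = 64
Var = 64/12 ≈ 5.333333

5.3333


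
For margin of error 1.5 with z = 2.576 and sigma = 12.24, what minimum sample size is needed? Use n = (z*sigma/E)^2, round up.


z*sigma/E = 2.576 * 12.24 / 1.5 = 21.02016
(z*sigma/E)^2 ≈ 441.847126
round up: n = 442

442


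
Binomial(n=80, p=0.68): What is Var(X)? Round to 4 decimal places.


Var = n*p*(1-p) = 80 * 0.68 * 0.32 = 17.408

17.4080


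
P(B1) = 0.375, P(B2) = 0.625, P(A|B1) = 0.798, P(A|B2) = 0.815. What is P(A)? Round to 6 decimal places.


P(A) = P(A|B1)*P(B1) + P(A|B2)*P(B2)
P(A|B1)*P(B1) = 0.798 * 0.375 = 0.29925
P(A|B2)*P(B2) = 0.815 * 0.625 = 0.509375
P(A) = 0.29925 + 0.509375 = 0.808625

0.808625


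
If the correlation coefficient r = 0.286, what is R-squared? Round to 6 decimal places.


R^2 = r^2 = (0.286)^2 = 0.081796

0.081796


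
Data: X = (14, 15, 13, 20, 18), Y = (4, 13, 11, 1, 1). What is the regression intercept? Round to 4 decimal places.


a = ybar - b*xbar, where b = sum((xi-xbar)(yi-ybar)) / sum((xi-xbar)^2)
n = 5, xbar = 80/5 = 16, ybar = 30/5 = 6
Sxy = sum((xi-xbar)(yi-ybar)) = -48
Sxx = sum((xi-xbar)^2) = 34
b = Sxy / Sxx = -24/17 ≈ -1.411765
a = 6 - (-1.411765) * 16 = 486/17 ≈ 28.588235

28.5882


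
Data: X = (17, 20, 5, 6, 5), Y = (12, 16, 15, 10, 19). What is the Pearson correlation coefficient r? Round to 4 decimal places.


r = sum((xi-xbar)(yi-ybar)) / sqrt(sum((xi-xbar)^2) * sum((yi-ybar)^2))
n = 5, xbar = 53/5 = 10.6, ybar = 72/5 = 14.4
Sxy = sum((xi-xbar)(yi-ybar)) = -9.2
Sxx = sum((xi-xbar)^2) = 213.2
Syy = sum((yi-ybar)^2) = 49.2
sqrt(Sxx*Syy) ≈ 102.417967
r = Sxy / sqrt(Sxx*Syy) = -9.2 / 102.417967 ≈ -0.089828

-0.0898


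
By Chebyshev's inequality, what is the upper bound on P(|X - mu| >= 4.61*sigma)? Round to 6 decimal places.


P <= 1/k^2
k^2 = 4.61^2 = 21.2521
1/k^2 = 1 / 21.2521 ≈ 0.04705417

0.047054


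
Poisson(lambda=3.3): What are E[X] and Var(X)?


E[X] = Var(X) = lambda = 3.3

3.3, 3.3


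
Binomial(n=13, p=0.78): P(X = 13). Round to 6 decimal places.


P = C(n,k) * p^k * (1-p)^(n-k)
C(13,13) = 1
p^k = 0.78^13 ≈ 0.03955759
(1-p)^(n-k) = 0.22^0 = 1
P = 1 * 0.03955759 * 1 ≈ 0.039558

0.039558


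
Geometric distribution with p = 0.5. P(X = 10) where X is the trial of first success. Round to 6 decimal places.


P = (1-p)^(k-1) * p
(1-p)^(k-1) = 0.5^9 = 0.001953125
P = 0.001953125 * 0.5 = 0.0009765625

0.000977


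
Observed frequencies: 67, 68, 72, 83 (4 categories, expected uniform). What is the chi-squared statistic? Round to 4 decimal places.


chi2 = sum((O-E)^2/E), E = total/4
total = 290, E = 290/4 = 72.5
(67 - 72.5)^2 / 72.5 = 30.25 / 72.5 = 121/290 ≈ 0.417241
(68 - 72.5)^2 / 72.5 = 20.25 / 72.5 = 81/290 ≈ 0.279310
(72 - 72.5)^2 / 72.5 = 0.25 / 72.5 = 1/290 ≈ 0.003448
(83 - 72.5)^2 / 72.5 = 110.25 / 72.5 = 441/290 ≈ 1.520690
chi2 = 322/145 ≈ 2.220690

2.2207


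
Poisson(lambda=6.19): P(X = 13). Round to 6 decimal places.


P = e^(-lam) * lam^k / k!
e^(-6.19) ≈ 0.002049827
lam^k = 6.19^13 ≈ 19587474192.036496
k! = 13! = 6227020800
P = 0.002049827 * 19587474192.036496 / 6227020800 ≈ 0.006448

0.006448


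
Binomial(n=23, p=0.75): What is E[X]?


E[X] = n*p = 23 * 0.75 = 17.25

17.25


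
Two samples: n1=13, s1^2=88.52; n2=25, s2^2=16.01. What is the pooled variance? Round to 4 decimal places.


sp^2 = ((n1-1)*s1^2 + (n2-1)*s2^2)/(n1+n2-2)
(n1-1)*s1^2 = 12 * 88.52 = 1062.24
(n2-1)*s2^2 = 24 * 16.01 = 384.24
numerator = 1062.24 + 384.24 = 1446.48
n1+n2-2 = 36
sp^2 = 1446.48 / 36 = 40.18

40.1800


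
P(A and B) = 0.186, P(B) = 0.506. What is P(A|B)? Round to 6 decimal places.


P(A|B) = P(A and B) / P(B) = 0.186 / 0.506 = 93/253 ≈ 0.36758893

0.367589


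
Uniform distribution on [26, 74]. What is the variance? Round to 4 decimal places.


Var = (b-a)^2 / 12
(b-a)^2 = (74 - 26)^2 = 2304
Var = 2304/12 = 192

192.0000


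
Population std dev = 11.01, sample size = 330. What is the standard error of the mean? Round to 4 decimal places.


SE = sigma / sqrt(n)
sqrt(330) ≈ 18.165902
SE = 11.01 / 18.165902 ≈ 0.606081

0.6061


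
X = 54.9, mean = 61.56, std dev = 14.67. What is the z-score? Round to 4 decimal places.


z = (X - mu) / sigma
X - mu = 54.9 - 61.56 = -6.66
z = -6.66 / 14.67 = -74/163 ≈ -0.453988

-0.4540


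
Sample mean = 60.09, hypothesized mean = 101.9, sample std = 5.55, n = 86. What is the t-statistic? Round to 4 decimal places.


t = (xbar - mu0) / (s/sqrt(n))
xbar - mu0 = 60.09 - 101.9 = -41.81
sqrt(86) ≈ 9.27361850
s/sqrt(n) = 5.55 / 9.27361850 ≈ 0.59847189
t = -41.81 / 0.59847189 ≈ -69.861259

-69.8613


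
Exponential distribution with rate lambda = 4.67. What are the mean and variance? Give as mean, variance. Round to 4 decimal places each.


mean = 1/lam, var = 1/lam^2
mean = 1 / 4.67 = 100/467 ≈ 0.214133
lam^2 = 4.67^2 = 21.8089
var = 1 / 21.8089 ≈ 0.045853

0.2141, 0.0459


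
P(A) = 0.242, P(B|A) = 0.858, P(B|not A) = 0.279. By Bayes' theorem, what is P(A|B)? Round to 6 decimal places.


P(A|B) = P(B|A)*P(A) / P(B), P(B) = P(B|A)*P(A) + P(B|not A)*P(not A)
P(B|A)*P(A) = 0.858 * 0.242 = 0.207636
P(B|not A)*P(not A) = 0.279 * 0.758 = 0.211482
P(B) = 0.207636 + 0.211482 = 0.419118
P(A|B) = 0.207636 / 0.419118 ≈ 0.49541179

0.495412


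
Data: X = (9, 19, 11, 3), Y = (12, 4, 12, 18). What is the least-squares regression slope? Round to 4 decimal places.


b = sum((xi-xbar)(yi-ybar)) / sum((xi-xbar)^2)
n = 4, xbar = 42/4 = 10.5, ybar = 46/4 = 11.5
Sxy = sum((xi-xbar)(yi-ybar)) = -113
Sxx = sum((xi-xbar)^2) = 131
b = Sxy / Sxx = -113/131 ≈ -0.862595

-0.8626


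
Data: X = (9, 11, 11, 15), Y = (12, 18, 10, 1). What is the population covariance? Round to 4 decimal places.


Cov = (1/n)*sum((xi-xbar)(yi-ybar))
n = 4, xbar = 46/4 = 11.5, ybar = 41/4 = 10.25
sum((xi-xbar)(yi-ybar)) = -40.5
Cov = -40.5 / 4 = -10.125

-10.1250


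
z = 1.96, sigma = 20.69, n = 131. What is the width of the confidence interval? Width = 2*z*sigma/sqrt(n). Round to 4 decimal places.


width = 2*z*sigma/sqrt(n)
2*z*sigma = 2 * 1.96 * 20.69 = 81.1048
sqrt(131) ≈ 11.445523
width = 81.1048 / 11.445523 ≈ 7.086159

7.0862


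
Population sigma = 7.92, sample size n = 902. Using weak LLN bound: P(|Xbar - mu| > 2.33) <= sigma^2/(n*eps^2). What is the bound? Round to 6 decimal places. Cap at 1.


bound = min(1, sigma^2/(n*eps^2))
sigma^2 = 7.92^2 = 62.7264
n*eps^2 = 902 * 2.33^2 = 902 * 5.4289 = 4896.8678
sigma^2/(n*eps^2) = 62.7264 / 4896.8678 ≈ 0.01280949

0.012809


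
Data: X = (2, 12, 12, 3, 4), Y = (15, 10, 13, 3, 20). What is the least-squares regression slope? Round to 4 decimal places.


b = sum((xi-xbar)(yi-ybar)) / sum((xi-xbar)^2)
n = 5, xbar = 33/5 = 6.6, ybar = 61/5 = 12.2
Sxy = sum((xi-xbar)(yi-ybar)) = -7.6
Sxx = sum((xi-xbar)^2) = 99.2
b = Sxy / Sxx = -19/248 ≈ -0.076613

-0.0766


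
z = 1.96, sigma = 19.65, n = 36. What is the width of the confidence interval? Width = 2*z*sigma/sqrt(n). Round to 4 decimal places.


width = 2*z*sigma/sqrt(n)
2*z*sigma = 2 * 1.96 * 19.65 = 77.028
sqrt(36) = 6
width = 77.028 / 6 = 12.838

12.8380


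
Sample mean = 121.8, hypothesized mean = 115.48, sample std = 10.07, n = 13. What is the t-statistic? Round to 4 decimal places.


t = (xbar - mu0) / (s/sqrt(n))
xbar - mu0 = 121.8 - 115.48 = 6.32
sqrt(13) ≈ 3.60555128
s/sqrt(n) = 10.07 / 3.60555128 ≈ 2.79291549
t = 6.32 / 2.79291549 ≈ 2.262868

2.2629


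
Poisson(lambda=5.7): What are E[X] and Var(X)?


E[X] = Var(X) = lambda = 5.7

5.7, 5.7


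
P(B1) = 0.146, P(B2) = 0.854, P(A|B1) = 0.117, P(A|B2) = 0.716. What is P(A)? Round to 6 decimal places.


P(A) = P(A|B1)*P(B1) + P(A|B2)*P(B2)
P(A|B1)*P(B1) = 0.117 * 0.146 = 0.017082
P(A|B2)*P(B2) = 0.716 * 0.854 = 0.611464
P(A) = 0.017082 + 0.611464 = 0.628546

0.628546


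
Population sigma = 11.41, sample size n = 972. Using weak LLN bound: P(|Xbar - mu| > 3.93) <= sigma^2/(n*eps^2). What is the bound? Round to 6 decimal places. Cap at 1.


bound = min(1, sigma^2/(n*eps^2))
sigma^2 = 11.41^2 = 130.1881
n*eps^2 = 972 * 3.93^2 = 972 * 15.4449 = 15012.4428
sigma^2/(n*eps^2) = 130.1881 / 15012.4428 ≈ 0.00867201

0.008672


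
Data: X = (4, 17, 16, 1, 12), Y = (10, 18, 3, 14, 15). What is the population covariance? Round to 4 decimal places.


Cov = (1/n)*sum((xi-xbar)(yi-ybar))
n = 5, xbar = 50/5 = 10, ybar = 60/5 = 12
sum((xi-xbar)(yi-ybar)) = -12
Cov = -12 / 5 = -2.4

-2.4000


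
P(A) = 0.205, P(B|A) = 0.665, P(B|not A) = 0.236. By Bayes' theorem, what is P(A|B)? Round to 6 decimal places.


P(A|B) = P(B|A)*P(A) / P(B), P(B) = P(B|A)*P(A) + P(B|not A)*P(not A)
P(B|A)*P(A) = 0.665 * 0.205 = 0.136325
P(B|not A)*P(not A) = 0.236 * 0.795 = 0.18762
P(B) = 0.136325 + 0.18762 = 0.323945
P(A|B) = 0.136325 / 0.323945 ≈ 0.42082761

0.420828


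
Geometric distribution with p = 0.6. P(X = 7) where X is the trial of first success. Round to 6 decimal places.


P = (1-p)^(k-1) * p
(1-p)^(k-1) = 0.4^6 = 0.004096
P = 0.004096 * 0.6 = 0.0024576

0.002458


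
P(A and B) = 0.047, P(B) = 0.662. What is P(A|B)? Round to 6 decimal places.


P(A|B) = P(A and B) / P(B) = 0.047 / 0.662 = 47/662 ≈ 0.07099698

0.070997


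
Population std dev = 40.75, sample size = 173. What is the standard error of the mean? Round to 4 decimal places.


SE = sigma / sqrt(n)
sqrt(173) ≈ 13.152946
SE = 40.75 / 13.152946 ≈ 3.098165

3.0982


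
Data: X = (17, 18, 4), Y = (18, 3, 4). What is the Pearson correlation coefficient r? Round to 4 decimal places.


r = sum((xi-xbar)(yi-ybar)) / sqrt(sum((xi-xbar)^2) * sum((yi-ybar)^2))
n = 3, xbar = 39/3 = 13, ybar = 25/3 ≈ 8.333333
Sxy = sum((xi-xbar)(yi-ybar)) = 51
Sxx = sum((xi-xbar)^2) = 122
Syy = sum((yi-ybar)^2) = 422/3 ≈ 140.666667
sqrt(Sxx*Syy) ≈ 131.001272
r = Sxy / sqrt(Sxx*Syy) = 51 / 131.001272 ≈ 0.389309

0.3893


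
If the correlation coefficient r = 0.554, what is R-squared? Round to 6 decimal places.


R^2 = r^2 = (0.554)^2 = 0.306916

0.306916


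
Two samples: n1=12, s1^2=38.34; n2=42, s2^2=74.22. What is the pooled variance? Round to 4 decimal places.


sp^2 = ((n1-1)*s1^2 + (n2-1)*s2^2)/(n1+n2-2)
(n1-1)*s1^2 = 11 * 38.34 = 421.74
(n2-1)*s2^2 = 41 * 74.22 = 3043.02
numerator = 421.74 + 3043.02 = 3464.76
n1+n2-2 = 52
sp^2 = 3464.76 / 52 = 66.63

66.6300


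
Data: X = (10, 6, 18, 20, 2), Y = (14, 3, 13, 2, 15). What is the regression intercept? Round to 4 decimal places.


a = ybar - b*xbar, where b = sum((xi-xbar)(yi-ybar)) / sum((xi-xbar)^2)
n = 5, xbar = 56/5 = 11.2, ybar = 47/5 = 9.4
Sxy = sum((xi-xbar)(yi-ybar)) = -64.4
Sxx = sum((xi-xbar)^2) = 236.8
b = Sxy / Sxx = -161/592 ≈ -0.271959
a = 9.4 - (-0.271959) * 11.2 = 921/74 ≈ 12.445946

12.4459


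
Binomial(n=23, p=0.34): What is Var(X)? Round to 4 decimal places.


Var = n*p*(1-p) = 23 * 0.34 * 0.66 = 5.1612

5.1612


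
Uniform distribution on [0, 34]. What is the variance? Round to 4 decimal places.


Var = (b-a)^2 / 12
(b-a)^2 = (34 - 0)^2 = 1156
Var = 1156/12 ≈ 96.333333

96.3333


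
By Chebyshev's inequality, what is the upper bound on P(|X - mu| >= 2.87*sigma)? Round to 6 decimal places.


P <= 1/k^2
k^2 = 2.87^2 = 8.2369
1/k^2 = 1 / 8.2369 ≈ 0.12140490

0.121405


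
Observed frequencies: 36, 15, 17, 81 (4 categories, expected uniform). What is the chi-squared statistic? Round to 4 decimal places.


chi2 = sum((O-E)^2/E), E = total/4
total = 149, E = 149/4 = 37.25
(36 - 37.25)^2 / 37.25 = 1.5625 / 37.25 = 25/596 ≈ 0.041946
(15 - 37.25)^2 / 37.25 = 495.0625 / 37.25 = 7921/596 ≈ 13.290268
(17 - 37.25)^2 / 37.25 = 410.0625 / 37.25 = 6561/596 ≈ 11.008389
(81 - 37.25)^2 / 37.25 = 1914.0625 / 37.25 = 30625/596 ≈ 51.384228
chi2 = 11283/149 ≈ 75.724832

75.7248


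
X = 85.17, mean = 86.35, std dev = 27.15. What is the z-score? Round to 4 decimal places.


z = (X - mu) / sigma
X - mu = 85.17 - 86.35 = -1.18
z = -1.18 / 27.15 = -118/2715 ≈ -0.043462

-0.0435


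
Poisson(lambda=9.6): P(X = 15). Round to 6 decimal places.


P = e^(-lam) * lam^k / k!
e^(-9.6) ≈ 0.00006772874
lam^k = 9.6^15 ≈ 542086379860909.058355
k! = 15! = 1307674368000
P = 0.00006772874 * 542086379860909.058355 / 1307674368000 ≈ 0.028076

0.028076


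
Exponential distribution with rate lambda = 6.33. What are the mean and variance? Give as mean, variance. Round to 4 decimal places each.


mean = 1/lam, var = 1/lam^2
mean = 1 / 6.33 = 100/633 ≈ 0.157978
lam^2 = 6.33^2 = 40.0689
var = 1 / 40.0689 ≈ 0.024957

0.1580, 0.0250


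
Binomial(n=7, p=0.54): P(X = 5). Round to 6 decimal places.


P = C(n,k) * p^k * (1-p)^(n-k)
C(7,5) = 21
p^k = 0.54^5 ≈ 0.04591650
(1-p)^(n-k) = 0.46^2 = 0.2116
P = 21 * 0.04591650 * 0.2116 ≈ 0.204035

0.204035


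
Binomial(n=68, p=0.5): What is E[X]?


E[X] = n*p = 68 * 0.5 = 34

34


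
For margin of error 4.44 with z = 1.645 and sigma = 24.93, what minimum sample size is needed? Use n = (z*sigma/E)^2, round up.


z*sigma/E = 1.645 * 24.93 / 4.44 ≈ 9.236453
(z*sigma/E)^2 ≈ 85.312059
round up: n = 86

86


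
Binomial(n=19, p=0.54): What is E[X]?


E[X] = n*p = 19 * 0.54 = 10.26

10.26


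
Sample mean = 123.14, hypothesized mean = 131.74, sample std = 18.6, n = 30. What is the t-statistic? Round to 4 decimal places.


t = (xbar - mu0) / (s/sqrt(n))
xbar - mu0 = 123.14 - 131.74 = -8.6
sqrt(30) ≈ 5.47722558
s/sqrt(n) = 18.6 / 5.47722558 ≈ 3.39587986
t = -8.6 / 3.39587986 ≈ -2.532481

-2.5325


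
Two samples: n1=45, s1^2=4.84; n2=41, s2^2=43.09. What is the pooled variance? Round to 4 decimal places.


sp^2 = ((n1-1)*s1^2 + (n2-1)*s2^2)/(n1+n2-2)
(n1-1)*s1^2 = 44 * 4.84 = 212.96
(n2-1)*s2^2 = 40 * 43.09 = 1723.6
numerator = 212.96 + 1723.6 = 1936.56
n1+n2-2 = 84
sp^2 = 1936.56 / 84 = 8069/350 ≈ 23.054286

23.0543


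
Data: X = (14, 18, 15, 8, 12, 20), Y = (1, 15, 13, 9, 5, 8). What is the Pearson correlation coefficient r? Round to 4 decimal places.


r = sum((xi-xbar)(yi-ybar)) / sqrt(sum((xi-xbar)^2) * sum((yi-ybar)^2))
n = 6, xbar = 87/6 = 14.5, ybar = 51/6 = 8.5
Sxy = sum((xi-xbar)(yi-ybar)) = 31.5
Sxx = sum((xi-xbar)^2) = 91.5
Syy = sum((yi-ybar)^2) = 131.5
sqrt(Sxx*Syy) ≈ 109.691613
r = Sxy / sqrt(Sxx*Syy) = 31.5 / 109.691613 ≈ 0.287169

0.2872


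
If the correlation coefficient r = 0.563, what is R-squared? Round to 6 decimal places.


R^2 = r^2 = (0.563)^2 = 0.316969

0.316969


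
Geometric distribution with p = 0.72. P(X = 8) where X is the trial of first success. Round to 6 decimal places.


P = (1-p)^(k-1) * p
(1-p)^(k-1) = 0.28^7 ≈ 0.0001349293
P = 0.0001349293 * 0.72 ≈ 0.00009714909

0.000097


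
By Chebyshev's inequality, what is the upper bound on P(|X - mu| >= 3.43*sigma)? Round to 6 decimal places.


P <= 1/k^2
k^2 = 3.43^2 = 11.7649
1/k^2 = 1 / 11.7649 ≈ 0.08499860

0.084999


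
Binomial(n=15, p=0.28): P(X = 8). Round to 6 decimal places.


P = C(n,k) * p^k * (1-p)^(n-k)
C(15,8) = 6435
p^k = 0.28^8 ≈ 0.00003778020
(1-p)^(n-k) = 0.72^7 ≈ 0.1003061
P = 6435 * 0.00003778020 * 0.1003061 ≈ 0.024386

0.024386


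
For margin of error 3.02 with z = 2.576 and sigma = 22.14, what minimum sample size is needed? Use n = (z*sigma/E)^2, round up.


z*sigma/E = 2.576 * 22.14 / 3.02 ≈ 18.884980
(z*sigma/E)^2 ≈ 356.642475
round up: n = 357

357


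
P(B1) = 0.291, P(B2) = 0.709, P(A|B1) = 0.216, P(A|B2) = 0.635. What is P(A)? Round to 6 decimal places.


P(A) = P(A|B1)*P(B1) + P(A|B2)*P(B2)
P(A|B1)*P(B1) = 0.216 * 0.291 = 0.062856
P(A|B2)*P(B2) = 0.635 * 0.709 = 0.450215
P(A) = 0.062856 + 0.450215 = 0.513071

0.513071


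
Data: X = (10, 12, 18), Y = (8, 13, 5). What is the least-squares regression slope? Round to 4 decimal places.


b = sum((xi-xbar)(yi-ybar)) / sum((xi-xbar)^2)
n = 3, xbar = 40/3 ≈ 13.333333, ybar = 26/3 ≈ 8.666667
Sxy = sum((xi-xbar)(yi-ybar)) = -62/3 ≈ -20.666667
Sxx = sum((xi-xbar)^2) = 104/3 ≈ 34.666667
b = Sxy / Sxx = -31/52 ≈ -0.596154

-0.5962


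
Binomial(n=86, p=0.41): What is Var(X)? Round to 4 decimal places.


Var = n*p*(1-p) = 86 * 0.41 * 0.59 = 20.8034

20.8034


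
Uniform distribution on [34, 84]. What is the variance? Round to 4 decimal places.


Var = (b-a)^2 / 12
(b-a)^2 = (84 - 34)^2 = 2500
Var = 2500/12 ≈ 208.333333

208.3333


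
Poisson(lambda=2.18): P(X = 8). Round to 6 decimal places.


P = e^(-lam) * lam^k / k!
e^(-2.18) ≈ 0.1130415
lam^k = 2.18^8 ≈ 510.096036
k! = 8! = 40320
P = 0.1130415 * 510.096036 / 40320 ≈ 0.001430

0.001430


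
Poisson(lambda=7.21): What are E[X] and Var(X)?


E[X] = Var(X) = lambda = 7.21

7.21, 7.21


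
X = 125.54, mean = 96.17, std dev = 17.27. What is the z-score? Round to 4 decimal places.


z = (X - mu) / sigma
X - mu = 125.54 - 96.17 = 29.37
z = 29.37 / 17.27 = 267/157 ≈ 1.700637

1.7006


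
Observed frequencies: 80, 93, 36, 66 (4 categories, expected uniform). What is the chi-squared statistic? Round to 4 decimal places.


chi2 = sum((O-E)^2/E), E = total/4
total = 275, E = 275/4 = 68.75
(80 - 68.75)^2 / 68.75 = 126.5625 / 68.75 = 81/44 ≈ 1.840909
(93 - 68.75)^2 / 68.75 = 588.0625 / 68.75 = 9409/1100 ≈ 8.553636
(36 - 68.75)^2 / 68.75 = 1072.5625 / 68.75 = 17161/1100 ≈ 15.600909
(66 - 68.75)^2 / 68.75 = 7.5625 / 68.75 = 0.11
chi2 = 7179/275 ≈ 26.105455

26.1055


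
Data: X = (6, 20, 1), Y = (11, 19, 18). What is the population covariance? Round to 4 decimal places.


Cov = (1/n)*sum((xi-xbar)(yi-ybar))
n = 3, xbar = 27/3 = 9, ybar = 48/3 = 16
sum((xi-xbar)(yi-ybar)) = 32
Cov = 32 / 3 = 32/3 ≈ 10.666667

10.6667


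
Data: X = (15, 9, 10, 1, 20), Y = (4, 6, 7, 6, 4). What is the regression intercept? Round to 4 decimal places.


a = ybar - b*xbar, where b = sum((xi-xbar)(yi-ybar)) / sum((xi-xbar)^2)
n = 5, xbar = 55/5 = 11, ybar = 27/5 = 5.4
Sxy = sum((xi-xbar)(yi-ybar)) = -27
Sxx = sum((xi-xbar)^2) = 202
b = Sxy / Sxx = -27/202 ≈ -0.133663
a = 5.4 - (-0.133663) * 11 = 6939/1010 ≈ 6.870297

6.8703


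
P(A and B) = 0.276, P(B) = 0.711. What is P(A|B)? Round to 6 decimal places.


P(A|B) = P(A and B) / P(B) = 0.276 / 0.711 = 92/237 ≈ 0.38818565

0.388186


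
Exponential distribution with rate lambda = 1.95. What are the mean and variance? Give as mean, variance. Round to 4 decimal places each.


mean = 1/lam, var = 1/lam^2
mean = 1 / 1.95 = 20/39 ≈ 0.512821
lam^2 = 1.95^2 = 3.8025
var = 1 / 3.8025 = 400/1521 ≈ 0.262985

0.5128, 0.2630


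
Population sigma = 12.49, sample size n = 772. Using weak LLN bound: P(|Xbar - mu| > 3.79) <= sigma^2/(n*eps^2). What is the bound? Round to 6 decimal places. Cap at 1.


bound = min(1, sigma^2/(n*eps^2))
sigma^2 = 12.49^2 = 156.0001
n*eps^2 = 772 * 3.79^2 = 772 * 14.3641 = 11089.0852
sigma^2/(n*eps^2) = 156.0001 / 11089.0852 ≈ 0.01406790

0.014068


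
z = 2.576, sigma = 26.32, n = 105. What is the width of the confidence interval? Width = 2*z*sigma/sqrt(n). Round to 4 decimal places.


width = 2*z*sigma/sqrt(n)
2*z*sigma = 2 * 2.576 * 26.32 = 135.60064
sqrt(105) ≈ 10.246951
width = 135.60064 / 10.246951 ≈ 13.233267

13.2333


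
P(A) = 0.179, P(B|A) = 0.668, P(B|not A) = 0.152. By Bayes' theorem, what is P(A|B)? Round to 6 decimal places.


P(A|B) = P(B|A)*P(A) / P(B), P(B) = P(B|A)*P(A) + P(B|not A)*P(not A)
P(B|A)*P(A) = 0.668 * 0.179 = 0.119572
P(B|not A)*P(not A) = 0.152 * 0.821 = 0.124792
P(B) = 0.119572 + 0.124792 = 0.244364
P(A|B) = 0.119572 / 0.244364 ≈ 0.48931921

0.489319


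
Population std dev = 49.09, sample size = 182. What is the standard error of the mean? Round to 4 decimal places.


SE = sigma / sqrt(n)
sqrt(182) ≈ 13.490738
SE = 49.09 / 13.490738 ≈ 3.638793

3.6388


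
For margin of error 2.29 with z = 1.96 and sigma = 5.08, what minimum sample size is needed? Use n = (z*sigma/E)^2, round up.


z*sigma/E = 1.96 * 5.08 / 2.29 = 24892/5725 ≈ 4.347948
(z*sigma/E)^2 ≈ 18.904648
round up: n = 19

19


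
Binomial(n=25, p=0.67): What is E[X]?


E[X] = n*p = 25 * 0.67 = 16.75

16.75


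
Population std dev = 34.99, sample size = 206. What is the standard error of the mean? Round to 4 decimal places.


SE = sigma / sqrt(n)
sqrt(206) ≈ 14.352700
SE = 34.99 / 14.352700 ≈ 2.437869

2.4379


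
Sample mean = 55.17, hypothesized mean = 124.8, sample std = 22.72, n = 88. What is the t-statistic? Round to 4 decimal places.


t = (xbar - mu0) / (s/sqrt(n))
xbar - mu0 = 55.17 - 124.8 = -69.63
sqrt(88) ≈ 9.38083152
s/sqrt(n) = 22.72 / 9.38083152 ≈ 2.42196014
t = -69.63 / 2.42196014 ≈ -28.749441

-28.7494


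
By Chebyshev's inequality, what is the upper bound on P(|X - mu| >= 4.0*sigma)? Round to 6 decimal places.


P <= 1/k^2
k^2 = 4.0^2 = 16
1/k^2 = 1 / 16 = 0.0625

0.062500


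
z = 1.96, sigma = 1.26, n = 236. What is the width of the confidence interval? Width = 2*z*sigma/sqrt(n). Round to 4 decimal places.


width = 2*z*sigma/sqrt(n)
2*z*sigma = 2 * 1.96 * 1.26 = 4.9392
sqrt(236) ≈ 15.362291
width = 4.9392 / 15.362291 ≈ 0.321515

0.3215


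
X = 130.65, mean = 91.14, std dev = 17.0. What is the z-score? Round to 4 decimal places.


z = (X - mu) / sigma
X - mu = 130.65 - 91.14 = 39.51
z = 39.51 / 17.0 = 3951/1700 ≈ 2.324118

2.3241


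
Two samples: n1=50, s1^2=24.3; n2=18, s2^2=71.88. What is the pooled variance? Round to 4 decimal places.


sp^2 = ((n1-1)*s1^2 + (n2-1)*s2^2)/(n1+n2-2)
(n1-1)*s1^2 = 49 * 24.3 = 1190.7
(n2-1)*s2^2 = 17 * 71.88 = 1221.96
numerator = 1190.7 + 1221.96 = 2412.66
n1+n2-2 = 66
sp^2 = 2412.66 / 66 = 40211/1100 ≈ 36.555455

36.5555


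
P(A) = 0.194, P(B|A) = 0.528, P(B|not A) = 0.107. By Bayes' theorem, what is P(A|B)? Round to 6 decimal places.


P(A|B) = P(B|A)*P(A) / P(B), P(B) = P(B|A)*P(A) + P(B|not A)*P(not A)
P(B|A)*P(A) = 0.528 * 0.194 = 0.102432
P(B|not A)*P(not A) = 0.107 * 0.806 = 0.086242
P(B) = 0.102432 + 0.086242 = 0.188674
P(A|B) = 0.102432 / 0.188674 ≈ 0.54290469

0.542905


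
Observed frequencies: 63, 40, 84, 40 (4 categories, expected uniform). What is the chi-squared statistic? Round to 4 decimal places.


chi2 = sum((O-E)^2/E), E = total/4
total = 227, E = 227/4 = 56.75
(63 - 56.75)^2 / 56.75 = 39.0625 / 56.75 = 625/908 ≈ 0.688326
(40 - 56.75)^2 / 56.75 = 280.5625 / 56.75 = 4489/908 ≈ 4.943833
(84 - 56.75)^2 / 56.75 = 742.5625 / 56.75 = 11881/908 ≈ 13.084802
(40 - 56.75)^2 / 56.75 = 280.5625 / 56.75 = 4489/908 ≈ 4.943833
chi2 = 5371/227 ≈ 23.660793

23.6608


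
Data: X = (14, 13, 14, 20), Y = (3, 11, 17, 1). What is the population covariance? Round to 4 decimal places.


Cov = (1/n)*sum((xi-xbar)(yi-ybar))
n = 4, xbar = 61/4 = 15.25, ybar = 32/4 = 8
sum((xi-xbar)(yi-ybar)) = -45
Cov = -45 / 4 = -11.25

-11.2500


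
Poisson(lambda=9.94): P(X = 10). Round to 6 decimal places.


P = e^(-lam) * lam^k / k!
e^(-9.94) ≈ 0.00004820730
lam^k = 9.94^10 ≈ 9415943502.102122
k! = 10! = 3628800
P = 0.00004820730 * 9415943502.102122 / 3628800 ≈ 0.125087

0.125087


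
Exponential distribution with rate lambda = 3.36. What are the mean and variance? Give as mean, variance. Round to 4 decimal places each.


mean = 1/lam, var = 1/lam^2
mean = 1 / 3.36 = 25/84 ≈ 0.297619
lam^2 = 3.36^2 = 11.2896
var = 1 / 11.2896 = 625/7056 ≈ 0.088577

0.2976, 0.0886


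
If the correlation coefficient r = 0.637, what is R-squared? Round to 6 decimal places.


R^2 = r^2 = (0.637)^2 = 0.405769

0.405769


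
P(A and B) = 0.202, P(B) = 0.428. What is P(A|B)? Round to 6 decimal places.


P(A|B) = P(A and B) / P(B) = 0.202 / 0.428 = 101/214 ≈ 0.47196262

0.471963


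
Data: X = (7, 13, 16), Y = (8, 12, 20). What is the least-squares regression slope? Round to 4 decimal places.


b = sum((xi-xbar)(yi-ybar)) / sum((xi-xbar)^2)
n = 3, xbar = 36/3 = 12, ybar = 40/3 ≈ 13.333333
Sxy = sum((xi-xbar)(yi-ybar)) = 52
Sxx = sum((xi-xbar)^2) = 42
b = Sxy / Sxx = 26/21 ≈ 1.238095

1.2381


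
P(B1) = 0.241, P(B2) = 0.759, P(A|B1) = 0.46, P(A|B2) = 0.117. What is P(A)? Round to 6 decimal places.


P(A) = P(A|B1)*P(B1) + P(A|B2)*P(B2)
P(A|B1)*P(B1) = 0.46 * 0.241 = 0.11086
P(A|B2)*P(B2) = 0.117 * 0.759 = 0.088803
P(A) = 0.11086 + 0.088803 = 0.199663

0.199663


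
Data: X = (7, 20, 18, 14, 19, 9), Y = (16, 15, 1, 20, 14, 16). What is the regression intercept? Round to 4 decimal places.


a = ybar - b*xbar, where b = sum((xi-xbar)(yi-ybar)) / sum((xi-xbar)^2)
n = 6, xbar = 87/6 = 14.5, ybar = 82/6 = 41/3 ≈ 13.666667
Sxy = sum((xi-xbar)(yi-ybar)) = -69
Sxx = sum((xi-xbar)^2) = 149.5
b = Sxy / Sxx = -6/13 ≈ -0.461538
a = 13.666667 - (-0.461538) * 14.5 = 794/39 ≈ 20.358974

20.3590


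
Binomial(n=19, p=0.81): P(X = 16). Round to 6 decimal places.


P = C(n,k) * p^k * (1-p)^(n-k)
C(19,16) = 969
p^k = 0.81^16 ≈ 0.03433684
(1-p)^(n-k) = 0.19^3 = 0.006859
P = 969 * 0.03433684 * 0.006859 ≈ 0.228215

0.228215


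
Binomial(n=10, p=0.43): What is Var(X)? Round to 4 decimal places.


Var = n*p*(1-p) = 10 * 0.43 * 0.57 = 2.451

2.4510


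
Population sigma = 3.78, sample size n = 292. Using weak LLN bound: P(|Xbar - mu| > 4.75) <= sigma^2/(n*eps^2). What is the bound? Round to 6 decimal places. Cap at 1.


bound = min(1, sigma^2/(n*eps^2))
sigma^2 = 3.78^2 = 14.2884
n*eps^2 = 292 * 4.75^2 = 292 * 22.5625 = 6588.25
sigma^2/(n*eps^2) = 14.2884 / 6588.25 ≈ 0.00216877

0.002169


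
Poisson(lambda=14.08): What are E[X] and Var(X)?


E[X] = Var(X) = lambda = 14.08

14.08, 14.08


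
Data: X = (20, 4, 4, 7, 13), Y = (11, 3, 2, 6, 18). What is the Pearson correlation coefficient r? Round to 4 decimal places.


r = sum((xi-xbar)(yi-ybar)) / sqrt(sum((xi-xbar)^2) * sum((yi-ybar)^2))
n = 5, xbar = 48/5 = 9.6, ybar = 40/5 = 8
Sxy = sum((xi-xbar)(yi-ybar)) = 132
Sxx = sum((xi-xbar)^2) = 189.2
Syy = sum((yi-ybar)^2) = 174
sqrt(Sxx*Syy) ≈ 181.440899
r = Sxy / sqrt(Sxx*Syy) = 132 / 181.440899 ≈ 0.727510

0.7275


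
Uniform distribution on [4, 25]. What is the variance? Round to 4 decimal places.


Var = (b-a)^2 / 12
(b-a)^2 = (25 - 4)^2 = 441
Var = 441/12 = 36.75

36.7500


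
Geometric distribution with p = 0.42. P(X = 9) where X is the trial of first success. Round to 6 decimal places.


P = (1-p)^(k-1) * p
(1-p)^(k-1) = 0.58^8 ≈ 0.01280631
P = 0.01280631 * 0.42 ≈ 0.005378649

0.005379


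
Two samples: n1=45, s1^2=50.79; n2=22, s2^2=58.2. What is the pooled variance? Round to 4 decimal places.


sp^2 = ((n1-1)*s1^2 + (n2-1)*s2^2)/(n1+n2-2)
(n1-1)*s1^2 = 44 * 50.79 = 2234.76
(n2-1)*s2^2 = 21 * 58.2 = 1222.2
numerator = 2234.76 + 1222.2 = 3456.96
n1+n2-2 = 65
sp^2 = 3456.96 / 65 = 53.184

53.1840


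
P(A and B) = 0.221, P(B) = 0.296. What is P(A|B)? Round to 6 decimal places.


P(A|B) = P(A and B) / P(B) = 0.221 / 0.296 = 221/296 ≈ 0.74662162

0.746622


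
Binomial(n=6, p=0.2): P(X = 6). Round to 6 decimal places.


P = C(n,k) * p^k * (1-p)^(n-k)
C(6,6) = 1
p^k = 0.2^6 = 0.000064
(1-p)^(n-k) = 0.8^0 = 1
P = 1 * 0.000064 * 1 = 0.000064

0.000064


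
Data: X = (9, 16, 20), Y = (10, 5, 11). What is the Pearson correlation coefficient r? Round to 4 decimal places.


r = sum((xi-xbar)(yi-ybar)) / sqrt(sum((xi-xbar)^2) * sum((yi-ybar)^2))
n = 3, xbar = 45/3 = 15, ybar = 26/3 ≈ 8.666667
Sxy = sum((xi-xbar)(yi-ybar)) = 0
Sxx = sum((xi-xbar)^2) = 62
Syy = sum((yi-ybar)^2) = 62/3 ≈ 20.666667
sqrt(Sxx*Syy) ≈ 35.795717
r = Sxy / sqrt(Sxx*Syy) = 0 / 35.795717 ≈ 0.000000

0.0000


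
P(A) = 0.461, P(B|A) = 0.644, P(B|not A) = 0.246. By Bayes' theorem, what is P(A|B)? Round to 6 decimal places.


P(A|B) = P(B|A)*P(A) / P(B), P(B) = P(B|A)*P(A) + P(B|not A)*P(not A)
P(B|A)*P(A) = 0.644 * 0.461 = 0.296884
P(B|not A)*P(not A) = 0.246 * 0.539 = 0.132594
P(B) = 0.296884 + 0.132594 = 0.429478
P(A|B) = 0.296884 / 0.429478 ≈ 0.69126707

0.691267


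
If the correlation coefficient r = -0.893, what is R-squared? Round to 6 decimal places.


R^2 = r^2 = (-0.893)^2 = 0.797449

0.797449


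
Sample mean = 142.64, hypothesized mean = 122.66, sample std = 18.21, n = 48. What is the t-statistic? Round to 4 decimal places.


t = (xbar - mu0) / (s/sqrt(n))
xbar - mu0 = 142.64 - 122.66 = 19.98
sqrt(48) ≈ 6.92820323
s/sqrt(n) = 18.21 / 6.92820323 ≈ 2.62838710
t = 19.98 / 2.62838710 ≈ 7.601620

7.6016


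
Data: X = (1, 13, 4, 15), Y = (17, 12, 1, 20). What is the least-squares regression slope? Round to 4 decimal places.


b = sum((xi-xbar)(yi-ybar)) / sum((xi-xbar)^2)
n = 4, xbar = 33/4 = 8.25, ybar = 50/4 = 12.5
Sxy = sum((xi-xbar)(yi-ybar)) = 64.5
Sxx = sum((xi-xbar)^2) = 138.75
b = Sxy / Sxx = 86/185 ≈ 0.464865

0.4649


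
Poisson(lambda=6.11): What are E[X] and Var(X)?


E[X] = Var(X) = lambda = 6.11

6.11, 6.11


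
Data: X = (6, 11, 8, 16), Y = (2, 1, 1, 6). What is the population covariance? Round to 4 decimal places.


Cov = (1/n)*sum((xi-xbar)(yi-ybar))
n = 4, xbar = 41/4 = 10.25, ybar = 10/4 = 2.5
sum((xi-xbar)(yi-ybar)) = 24.5
Cov = 24.5 / 4 = 6.125

6.1250


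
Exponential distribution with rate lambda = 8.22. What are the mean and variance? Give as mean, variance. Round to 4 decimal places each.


mean = 1/lam, var = 1/lam^2
mean = 1 / 8.22 = 50/411 ≈ 0.121655
lam^2 = 8.22^2 = 67.5684
var = 1 / 67.5684 ≈ 0.014800

0.1217, 0.0148


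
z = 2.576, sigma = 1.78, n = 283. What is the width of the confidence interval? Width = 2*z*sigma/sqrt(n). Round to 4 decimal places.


width = 2*z*sigma/sqrt(n)
2*z*sigma = 2 * 2.576 * 1.78 = 9.17056
sqrt(283) ≈ 16.822604
width = 9.17056 / 16.822604 ≈ 0.545133

0.5451


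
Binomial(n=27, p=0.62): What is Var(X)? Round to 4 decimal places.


Var = n*p*(1-p) = 27 * 0.62 * 0.38 = 6.3612

6.3612


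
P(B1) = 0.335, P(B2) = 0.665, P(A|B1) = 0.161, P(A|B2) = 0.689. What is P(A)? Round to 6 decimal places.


P(A) = P(A|B1)*P(B1) + P(A|B2)*P(B2)
P(A|B1)*P(B1) = 0.161 * 0.335 = 0.053935
P(A|B2)*P(B2) = 0.689 * 0.665 = 0.458185
P(A) = 0.053935 + 0.458185 = 0.51212

0.512120


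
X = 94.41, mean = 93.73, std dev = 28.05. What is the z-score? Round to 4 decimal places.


z = (X - mu) / sigma
X - mu = 94.41 - 93.73 = 0.68
z = 0.68 / 28.05 = 4/165 ≈ 0.024242

0.0242


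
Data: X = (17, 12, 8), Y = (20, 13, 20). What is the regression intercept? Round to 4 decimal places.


a = ybar - b*xbar, where b = sum((xi-xbar)(yi-ybar)) / sum((xi-xbar)^2)
n = 3, xbar = 37/3 ≈ 12.333333, ybar = 53/3 ≈ 17.666667
Sxy = sum((xi-xbar)(yi-ybar)) = 7/3 ≈ 2.333333
Sxx = sum((xi-xbar)^2) = 122/3 ≈ 40.666667
b = Sxy / Sxx = 7/122 ≈ 0.057377
a = 17.666667 - 0.057377 * 12.333333 = 2069/122 ≈ 16.959016

16.9590


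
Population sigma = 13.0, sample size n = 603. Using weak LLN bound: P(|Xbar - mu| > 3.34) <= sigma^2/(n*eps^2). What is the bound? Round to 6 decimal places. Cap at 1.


bound = min(1, sigma^2/(n*eps^2))
sigma^2 = 13.0^2 = 169
n*eps^2 = 603 * 3.34^2 = 603 * 11.1556 = 6726.8268
sigma^2/(n*eps^2) = 169 / 6726.8268 ≈ 0.02512329

0.025123


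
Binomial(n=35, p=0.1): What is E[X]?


E[X] = n*p = 35 * 0.1 = 3.5

3.5


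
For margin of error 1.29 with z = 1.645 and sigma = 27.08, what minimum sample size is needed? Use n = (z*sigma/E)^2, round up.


z*sigma/E = 1.645 * 27.08 / 1.29 = 222733/6450 ≈ 34.532248
(z*sigma/E)^2 ≈ 1192.476156
round up: n = 1193

1193


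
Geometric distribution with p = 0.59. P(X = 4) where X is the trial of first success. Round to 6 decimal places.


P = (1-p)^(k-1) * p
(1-p)^(k-1) = 0.41^3 = 0.068921
P = 0.068921 * 0.59 = 0.04066339

0.040663


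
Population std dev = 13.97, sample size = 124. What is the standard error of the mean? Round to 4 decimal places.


SE = sigma / sqrt(n)
sqrt(124) ≈ 11.135529
SE = 13.97 / 11.135529 ≈ 1.254543

1.2545


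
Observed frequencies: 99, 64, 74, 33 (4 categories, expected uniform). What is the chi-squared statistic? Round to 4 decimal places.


chi2 = sum((O-E)^2/E), E = total/4
total = 270, E = 270/4 = 67.5
(99 - 67.5)^2 / 67.5 = 992.25 / 67.5 = 14.7
(64 - 67.5)^2 / 67.5 = 12.25 / 67.5 = 49/270 ≈ 0.181481
(74 - 67.5)^2 / 67.5 = 42.25 / 67.5 = 169/270 ≈ 0.625926
(33 - 67.5)^2 / 67.5 = 1190.25 / 67.5 = 529/30 ≈ 17.633333
chi2 = 4474/135 ≈ 33.140741

33.1407


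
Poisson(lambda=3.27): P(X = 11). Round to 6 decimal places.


P = e^(-lam) * lam^k / k!
e^(-3.27) ≈ 0.03800643
lam^k = 3.27^11 ≈ 457114.796421
k! = 11! = 39916800
P = 0.03800643 * 457114.796421 / 39916800 ≈ 0.000435

0.000435


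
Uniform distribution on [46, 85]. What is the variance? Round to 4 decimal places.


Var = (b-a)^2 / 12
(b-a)^2 = (85 - 46)^2 = 1521
Var = 1521/12 = 126.75

126.7500


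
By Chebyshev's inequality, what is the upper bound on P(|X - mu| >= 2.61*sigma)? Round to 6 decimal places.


P <= 1/k^2
k^2 = 2.61^2 = 6.8121
1/k^2 = 1 / 6.8121 ≈ 0.14679761

0.146798


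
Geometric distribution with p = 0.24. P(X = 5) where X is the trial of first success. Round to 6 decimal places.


P = (1-p)^(k-1) * p
(1-p)^(k-1) = 0.76^4 ≈ 0.3336218
P = 0.3336218 * 0.24 ≈ 0.08006922

0.080069


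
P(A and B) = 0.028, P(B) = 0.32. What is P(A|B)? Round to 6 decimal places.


P(A|B) = P(A and B) / P(B) = 0.028 / 0.32 = 0.0875

0.087500


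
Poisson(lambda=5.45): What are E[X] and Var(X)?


E[X] = Var(X) = lambda = 5.45

5.45, 5.45


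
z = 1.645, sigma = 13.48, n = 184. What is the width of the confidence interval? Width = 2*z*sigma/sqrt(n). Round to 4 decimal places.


width = 2*z*sigma/sqrt(n)
2*z*sigma = 2 * 1.645 * 13.48 = 44.3492
sqrt(184) ≈ 13.564660
width = 44.3492 / 13.564660 ≈ 3.269466

3.2695


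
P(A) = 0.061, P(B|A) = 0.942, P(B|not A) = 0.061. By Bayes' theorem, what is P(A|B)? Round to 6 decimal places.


P(A|B) = P(B|A)*P(A) / P(B), P(B) = P(B|A)*P(A) + P(B|not A)*P(not A)
P(B|A)*P(A) = 0.942 * 0.061 = 0.057462
P(B|not A)*P(not A) = 0.061 * 0.939 = 0.057279
P(B) = 0.057462 + 0.057279 = 0.114741
P(A|B) = 0.057462 / 0.114741 = 314/627 ≈ 0.50079745

0.500797


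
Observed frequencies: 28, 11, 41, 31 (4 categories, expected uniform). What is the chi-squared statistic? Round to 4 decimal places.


chi2 = sum((O-E)^2/E), E = total/4
total = 111, E = 111/4 = 27.75
(28 - 27.75)^2 / 27.75 = 0.0625 / 27.75 = 1/444 ≈ 0.002252
(11 - 27.75)^2 / 27.75 = 280.5625 / 27.75 = 4489/444 ≈ 10.110360
(41 - 27.75)^2 / 27.75 = 175.5625 / 27.75 = 2809/444 ≈ 6.326577
(31 - 27.75)^2 / 27.75 = 10.5625 / 27.75 = 169/444 ≈ 0.380631
chi2 = 1867/111 ≈ 16.819820

16.8198


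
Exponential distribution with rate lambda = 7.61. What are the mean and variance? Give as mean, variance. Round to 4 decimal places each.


mean = 1/lam, var = 1/lam^2
mean = 1 / 7.61 = 100/761 ≈ 0.131406
lam^2 = 7.61^2 = 57.9121
var = 1 / 57.9121 ≈ 0.017268

0.1314, 0.0173


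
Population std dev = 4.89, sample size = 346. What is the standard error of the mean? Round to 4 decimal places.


SE = sigma / sqrt(n)
sqrt(346) ≈ 18.601075
SE = 4.89 / 18.601075 ≈ 0.262888

0.2629


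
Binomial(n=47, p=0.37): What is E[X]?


E[X] = n*p = 47 * 0.37 = 17.39

17.39


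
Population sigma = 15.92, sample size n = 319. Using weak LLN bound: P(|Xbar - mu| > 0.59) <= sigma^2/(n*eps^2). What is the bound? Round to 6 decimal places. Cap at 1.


bound = min(1, sigma^2/(n*eps^2))
sigma^2 = 15.92^2 = 253.4464
n*eps^2 = 319 * 0.59^2 = 319 * 0.3481 = 111.0439
sigma^2/(n*eps^2) = 253.4464 / 111.0439 ≈ 2.28239822
this exceeds 1, so the bound is capped at 1

1.000000


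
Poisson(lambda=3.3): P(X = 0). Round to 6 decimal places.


P = e^(-lam) * lam^k / k!
e^(-3.3) ≈ 0.03688317
lam^k = 3.3^0 = 1
k! = 0! = 1
P = 0.03688317 * 1 / 1 ≈ 0.036883

0.036883


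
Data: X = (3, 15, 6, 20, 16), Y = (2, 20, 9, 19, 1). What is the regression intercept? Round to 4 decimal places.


a = ybar - b*xbar, where b = sum((xi-xbar)(yi-ybar)) / sum((xi-xbar)^2)
n = 5, xbar = 60/5 = 12, ybar = 51/5 = 10.2
Sxy = sum((xi-xbar)(yi-ybar)) = 144
Sxx = sum((xi-xbar)^2) = 206
b = Sxy / Sxx = 72/103 ≈ 0.699029
a = 10.2 - 0.699029 * 12 = 933/515 ≈ 1.811650

1.8117


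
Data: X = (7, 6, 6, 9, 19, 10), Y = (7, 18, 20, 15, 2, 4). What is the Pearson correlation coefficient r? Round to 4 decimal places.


r = sum((xi-xbar)(yi-ybar)) / sqrt(sum((xi-xbar)^2) * sum((yi-ybar)^2))
n = 6, xbar = 57/6 = 9.5, ybar = 66/6 = 11
Sxy = sum((xi-xbar)(yi-ybar)) = -137
Sxx = sum((xi-xbar)^2) = 121.5
Syy = sum((yi-ybar)^2) = 292
sqrt(Sxx*Syy) ≈ 188.356046
r = Sxy / sqrt(Sxx*Syy) = -137 / 188.356046 ≈ -0.727346

-0.7273


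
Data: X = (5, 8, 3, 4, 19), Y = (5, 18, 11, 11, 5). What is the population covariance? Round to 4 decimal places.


Cov = (1/n)*sum((xi-xbar)(yi-ybar))
n = 5, xbar = 39/5 = 7.8, ybar = 50/5 = 10
sum((xi-xbar)(yi-ybar)) = -49
Cov = -49 / 5 = -9.8

-9.8000


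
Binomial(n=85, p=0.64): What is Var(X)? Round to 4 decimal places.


Var = n*p*(1-p) = 85 * 0.64 * 0.36 = 19.584

19.5840


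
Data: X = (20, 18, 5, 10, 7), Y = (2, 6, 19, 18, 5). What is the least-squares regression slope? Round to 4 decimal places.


b = sum((xi-xbar)(yi-ybar)) / sum((xi-xbar)^2)
n = 5, xbar = 60/5 = 12, ybar = 50/5 = 10
Sxy = sum((xi-xbar)(yi-ybar)) = -142
Sxx = sum((xi-xbar)^2) = 178
b = Sxy / Sxx = -71/89 ≈ -0.797753

-0.7978


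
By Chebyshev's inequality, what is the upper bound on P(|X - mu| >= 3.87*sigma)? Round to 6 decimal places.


P <= 1/k^2
k^2 = 3.87^2 = 14.9769
1/k^2 = 1 / 14.9769 ≈ 0.06676949

0.066769


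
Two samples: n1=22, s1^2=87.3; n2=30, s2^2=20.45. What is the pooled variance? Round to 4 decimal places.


sp^2 = ((n1-1)*s1^2 + (n2-1)*s2^2)/(n1+n2-2)
(n1-1)*s1^2 = 21 * 87.3 = 1833.3
(n2-1)*s2^2 = 29 * 20.45 = 593.05
numerator = 1833.3 + 593.05 = 2426.35
n1+n2-2 = 50
sp^2 = 2426.35 / 50 = 48.527

48.5270
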